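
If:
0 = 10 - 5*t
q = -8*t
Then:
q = -16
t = 2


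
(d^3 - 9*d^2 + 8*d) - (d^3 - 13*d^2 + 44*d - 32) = 4*d^2 - 36*d + 32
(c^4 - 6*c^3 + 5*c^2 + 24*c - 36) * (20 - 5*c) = -5*c^5 + 50*c^4 - 145*c^3 - 20*c^2 + 660*c - 720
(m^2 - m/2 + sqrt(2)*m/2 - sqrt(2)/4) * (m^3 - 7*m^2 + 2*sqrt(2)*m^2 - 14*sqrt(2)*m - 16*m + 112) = m^5 - 15*m^4/2 + 5*sqrt(2)*m^4/2 - 75*sqrt(2)*m^3/4 - 21*m^3/2 + 3*sqrt(2)*m^2/4 + 105*m^2 - 49*m + 60*sqrt(2)*m - 28*sqrt(2)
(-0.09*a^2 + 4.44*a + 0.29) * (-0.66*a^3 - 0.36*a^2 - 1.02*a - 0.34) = 0.0594*a^5 - 2.898*a^4 - 1.698*a^3 - 4.6026*a^2 - 1.8054*a - 0.0986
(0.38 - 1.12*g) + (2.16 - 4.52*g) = 2.54 - 5.64*g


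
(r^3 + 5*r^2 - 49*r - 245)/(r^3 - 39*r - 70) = (r + 7)/(r + 2)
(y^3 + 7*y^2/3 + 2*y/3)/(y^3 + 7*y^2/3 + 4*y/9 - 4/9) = 3*y*(3*y + 1)/(9*y^2 + 3*y - 2)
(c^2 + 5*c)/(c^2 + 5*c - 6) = c*(c + 5)/(c^2 + 5*c - 6)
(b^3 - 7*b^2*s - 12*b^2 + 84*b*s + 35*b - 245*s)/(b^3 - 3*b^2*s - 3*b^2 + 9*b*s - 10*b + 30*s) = (-b^2 + 7*b*s + 7*b - 49*s)/(-b^2 + 3*b*s - 2*b + 6*s)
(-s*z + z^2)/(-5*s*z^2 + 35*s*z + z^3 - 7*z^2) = (s - z)/(5*s*z - 35*s - z^2 + 7*z)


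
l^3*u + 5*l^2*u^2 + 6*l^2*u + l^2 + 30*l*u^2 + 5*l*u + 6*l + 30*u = (l + 6)*(l + 5*u)*(l*u + 1)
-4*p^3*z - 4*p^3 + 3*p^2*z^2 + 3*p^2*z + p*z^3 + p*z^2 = (-p + z)*(4*p + z)*(p*z + p)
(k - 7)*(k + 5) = k^2 - 2*k - 35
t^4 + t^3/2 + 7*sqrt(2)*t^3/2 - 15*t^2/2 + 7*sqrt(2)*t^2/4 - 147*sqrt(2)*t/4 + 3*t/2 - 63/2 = (t - 3)*(t + 7/2)*(t + sqrt(2)/2)*(t + 3*sqrt(2))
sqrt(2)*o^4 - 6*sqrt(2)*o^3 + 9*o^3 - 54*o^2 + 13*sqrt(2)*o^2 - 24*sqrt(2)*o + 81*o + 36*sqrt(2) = (o - 3)^2*(o + 4*sqrt(2))*(sqrt(2)*o + 1)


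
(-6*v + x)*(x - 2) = -6*v*x + 12*v + x^2 - 2*x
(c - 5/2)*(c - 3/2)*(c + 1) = c^3 - 3*c^2 - c/4 + 15/4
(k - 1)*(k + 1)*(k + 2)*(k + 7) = k^4 + 9*k^3 + 13*k^2 - 9*k - 14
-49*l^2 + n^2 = (-7*l + n)*(7*l + n)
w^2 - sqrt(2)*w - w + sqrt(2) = (w - 1)*(w - sqrt(2))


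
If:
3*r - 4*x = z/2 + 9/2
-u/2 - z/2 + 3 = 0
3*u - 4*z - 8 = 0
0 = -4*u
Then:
No Solution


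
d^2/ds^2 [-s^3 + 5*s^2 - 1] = 10 - 6*s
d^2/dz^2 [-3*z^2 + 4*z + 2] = -6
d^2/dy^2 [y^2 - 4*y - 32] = 2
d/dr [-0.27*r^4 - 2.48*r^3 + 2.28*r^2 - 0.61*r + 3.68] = -1.08*r^3 - 7.44*r^2 + 4.56*r - 0.61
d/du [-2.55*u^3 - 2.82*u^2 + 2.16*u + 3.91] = -7.65*u^2 - 5.64*u + 2.16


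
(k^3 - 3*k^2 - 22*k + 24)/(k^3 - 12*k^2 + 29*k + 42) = (k^2 + 3*k - 4)/(k^2 - 6*k - 7)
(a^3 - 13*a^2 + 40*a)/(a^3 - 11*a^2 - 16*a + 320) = a*(a - 5)/(a^2 - 3*a - 40)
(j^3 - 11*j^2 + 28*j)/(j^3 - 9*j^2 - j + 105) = j*(j - 4)/(j^2 - 2*j - 15)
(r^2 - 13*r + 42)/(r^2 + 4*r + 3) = (r^2 - 13*r + 42)/(r^2 + 4*r + 3)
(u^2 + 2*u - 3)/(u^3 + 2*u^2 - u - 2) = (u + 3)/(u^2 + 3*u + 2)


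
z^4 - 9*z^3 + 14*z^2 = z^2*(z - 7)*(z - 2)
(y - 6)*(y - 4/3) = y^2 - 22*y/3 + 8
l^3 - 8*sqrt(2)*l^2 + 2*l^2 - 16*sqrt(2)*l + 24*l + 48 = (l + 2)*(l - 6*sqrt(2))*(l - 2*sqrt(2))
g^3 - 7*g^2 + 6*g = g*(g - 6)*(g - 1)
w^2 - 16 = (w - 4)*(w + 4)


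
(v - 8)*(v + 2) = v^2 - 6*v - 16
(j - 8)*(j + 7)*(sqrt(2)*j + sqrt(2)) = sqrt(2)*j^3 - 57*sqrt(2)*j - 56*sqrt(2)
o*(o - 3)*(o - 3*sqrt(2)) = o^3 - 3*sqrt(2)*o^2 - 3*o^2 + 9*sqrt(2)*o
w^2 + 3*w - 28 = (w - 4)*(w + 7)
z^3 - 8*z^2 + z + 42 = (z - 7)*(z - 3)*(z + 2)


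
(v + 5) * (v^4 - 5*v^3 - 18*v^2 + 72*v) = v^5 - 43*v^3 - 18*v^2 + 360*v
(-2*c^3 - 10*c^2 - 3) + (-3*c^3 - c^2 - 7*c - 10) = -5*c^3 - 11*c^2 - 7*c - 13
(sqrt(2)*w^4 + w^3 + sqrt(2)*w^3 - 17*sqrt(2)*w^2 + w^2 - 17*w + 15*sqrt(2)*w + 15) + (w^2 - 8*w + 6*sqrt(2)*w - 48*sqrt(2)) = sqrt(2)*w^4 + w^3 + sqrt(2)*w^3 - 17*sqrt(2)*w^2 + 2*w^2 - 25*w + 21*sqrt(2)*w - 48*sqrt(2) + 15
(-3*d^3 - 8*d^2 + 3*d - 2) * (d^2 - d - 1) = -3*d^5 - 5*d^4 + 14*d^3 + 3*d^2 - d + 2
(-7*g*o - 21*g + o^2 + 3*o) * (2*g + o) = -14*g^2*o - 42*g^2 - 5*g*o^2 - 15*g*o + o^3 + 3*o^2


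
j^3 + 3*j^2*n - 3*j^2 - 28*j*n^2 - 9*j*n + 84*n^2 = (j - 3)*(j - 4*n)*(j + 7*n)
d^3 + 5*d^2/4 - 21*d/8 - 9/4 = (d - 3/2)*(d + 3/4)*(d + 2)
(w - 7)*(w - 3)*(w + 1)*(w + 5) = w^4 - 4*w^3 - 34*w^2 + 76*w + 105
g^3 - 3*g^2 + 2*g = g*(g - 2)*(g - 1)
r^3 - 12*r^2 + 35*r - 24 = (r - 8)*(r - 3)*(r - 1)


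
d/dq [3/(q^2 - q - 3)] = 3*(1 - 2*q)/(-q^2 + q + 3)^2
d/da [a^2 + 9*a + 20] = 2*a + 9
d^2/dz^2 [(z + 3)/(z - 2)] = 10/(z - 2)^3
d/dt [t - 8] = 1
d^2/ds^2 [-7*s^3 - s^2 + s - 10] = -42*s - 2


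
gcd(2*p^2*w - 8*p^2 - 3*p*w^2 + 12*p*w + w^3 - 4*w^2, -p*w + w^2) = p - w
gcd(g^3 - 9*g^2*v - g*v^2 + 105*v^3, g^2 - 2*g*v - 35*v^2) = -g + 7*v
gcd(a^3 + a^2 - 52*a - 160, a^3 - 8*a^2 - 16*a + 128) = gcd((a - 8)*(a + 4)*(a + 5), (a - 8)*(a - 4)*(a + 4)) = a^2 - 4*a - 32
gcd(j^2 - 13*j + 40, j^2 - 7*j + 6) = 1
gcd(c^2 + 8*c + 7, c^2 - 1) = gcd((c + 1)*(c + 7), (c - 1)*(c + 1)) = c + 1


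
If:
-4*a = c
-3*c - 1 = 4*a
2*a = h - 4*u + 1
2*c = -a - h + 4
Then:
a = 1/8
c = -1/2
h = 39/8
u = 45/32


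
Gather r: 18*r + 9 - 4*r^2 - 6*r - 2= -4*r^2 + 12*r + 7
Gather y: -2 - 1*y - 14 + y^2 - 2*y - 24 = y^2 - 3*y - 40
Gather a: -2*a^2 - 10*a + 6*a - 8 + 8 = -2*a^2 - 4*a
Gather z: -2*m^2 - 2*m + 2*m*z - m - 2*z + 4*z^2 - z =-2*m^2 - 3*m + 4*z^2 + z*(2*m - 3)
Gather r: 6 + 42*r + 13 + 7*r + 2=49*r + 21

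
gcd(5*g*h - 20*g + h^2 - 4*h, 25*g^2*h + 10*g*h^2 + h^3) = 5*g + h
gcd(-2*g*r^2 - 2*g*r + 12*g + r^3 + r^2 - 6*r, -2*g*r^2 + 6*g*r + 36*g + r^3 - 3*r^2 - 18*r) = -2*g*r - 6*g + r^2 + 3*r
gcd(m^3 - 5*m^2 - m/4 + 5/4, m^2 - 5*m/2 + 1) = m - 1/2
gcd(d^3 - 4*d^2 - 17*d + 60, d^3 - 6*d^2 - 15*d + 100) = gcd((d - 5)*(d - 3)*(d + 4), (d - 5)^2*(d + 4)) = d^2 - d - 20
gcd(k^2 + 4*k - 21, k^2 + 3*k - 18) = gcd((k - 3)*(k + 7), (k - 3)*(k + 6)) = k - 3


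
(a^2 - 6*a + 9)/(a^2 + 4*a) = (a^2 - 6*a + 9)/(a*(a + 4))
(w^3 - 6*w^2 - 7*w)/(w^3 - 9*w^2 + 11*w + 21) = w/(w - 3)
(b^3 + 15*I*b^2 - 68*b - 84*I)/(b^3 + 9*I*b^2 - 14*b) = (b + 6*I)/b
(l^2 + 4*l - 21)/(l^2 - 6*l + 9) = (l + 7)/(l - 3)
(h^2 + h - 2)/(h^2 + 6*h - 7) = (h + 2)/(h + 7)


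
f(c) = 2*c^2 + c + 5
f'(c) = 4*c + 1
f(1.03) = 8.15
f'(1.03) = 5.12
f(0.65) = 6.50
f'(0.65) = 3.60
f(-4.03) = 33.45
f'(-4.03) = -15.12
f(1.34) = 9.93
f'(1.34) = 6.36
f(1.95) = 14.56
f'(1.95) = 8.80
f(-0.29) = 4.88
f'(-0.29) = -0.16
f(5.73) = 76.40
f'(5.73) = 23.92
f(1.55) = 11.36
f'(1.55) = 7.20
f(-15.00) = 440.00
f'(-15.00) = -59.00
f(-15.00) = 440.00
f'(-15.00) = -59.00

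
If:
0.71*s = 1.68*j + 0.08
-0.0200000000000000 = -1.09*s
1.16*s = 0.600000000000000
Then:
No Solution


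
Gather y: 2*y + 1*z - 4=2*y + z - 4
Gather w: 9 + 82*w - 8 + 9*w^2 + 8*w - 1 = 9*w^2 + 90*w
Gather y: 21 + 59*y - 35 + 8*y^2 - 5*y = 8*y^2 + 54*y - 14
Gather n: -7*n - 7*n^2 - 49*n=-7*n^2 - 56*n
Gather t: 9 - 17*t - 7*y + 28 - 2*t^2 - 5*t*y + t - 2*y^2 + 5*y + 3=-2*t^2 + t*(-5*y - 16) - 2*y^2 - 2*y + 40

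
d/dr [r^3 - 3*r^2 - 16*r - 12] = 3*r^2 - 6*r - 16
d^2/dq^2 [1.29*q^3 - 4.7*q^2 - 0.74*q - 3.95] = 7.74*q - 9.4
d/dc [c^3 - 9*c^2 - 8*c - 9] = 3*c^2 - 18*c - 8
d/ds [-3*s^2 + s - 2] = 1 - 6*s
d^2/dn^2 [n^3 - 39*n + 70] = 6*n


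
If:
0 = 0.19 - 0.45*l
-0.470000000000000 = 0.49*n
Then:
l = 0.42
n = -0.96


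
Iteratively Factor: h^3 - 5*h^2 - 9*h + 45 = (h - 3)*(h^2 - 2*h - 15) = (h - 3)*(h + 3)*(h - 5)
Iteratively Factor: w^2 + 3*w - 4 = (w + 4)*(w - 1)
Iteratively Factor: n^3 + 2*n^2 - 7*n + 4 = (n + 4)*(n^2 - 2*n + 1) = (n - 1)*(n + 4)*(n - 1)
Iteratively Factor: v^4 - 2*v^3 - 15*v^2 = (v + 3)*(v^3 - 5*v^2) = v*(v + 3)*(v^2 - 5*v) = v*(v - 5)*(v + 3)*(v)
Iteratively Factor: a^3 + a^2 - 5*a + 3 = (a + 3)*(a^2 - 2*a + 1) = (a - 1)*(a + 3)*(a - 1)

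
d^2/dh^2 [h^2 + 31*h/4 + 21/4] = 2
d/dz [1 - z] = -1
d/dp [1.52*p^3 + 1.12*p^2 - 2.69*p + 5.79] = 4.56*p^2 + 2.24*p - 2.69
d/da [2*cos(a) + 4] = -2*sin(a)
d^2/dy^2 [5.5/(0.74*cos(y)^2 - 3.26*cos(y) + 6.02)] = (-12.0472*(1 - cos(y)^2)^2 + 39.8046*cos(y)^3 + 33.5302*cos(y)^2 - 187.5478*cos(y) + 79.948)/(0.74*cos(y)^2 - 3.26*cos(y) + 6.02)^3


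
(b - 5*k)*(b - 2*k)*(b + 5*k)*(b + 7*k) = b^4 + 5*b^3*k - 39*b^2*k^2 - 125*b*k^3 + 350*k^4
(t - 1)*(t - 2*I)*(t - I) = t^3 - t^2 - 3*I*t^2 - 2*t + 3*I*t + 2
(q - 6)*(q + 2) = q^2 - 4*q - 12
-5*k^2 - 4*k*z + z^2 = (-5*k + z)*(k + z)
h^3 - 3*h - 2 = (h - 2)*(h + 1)^2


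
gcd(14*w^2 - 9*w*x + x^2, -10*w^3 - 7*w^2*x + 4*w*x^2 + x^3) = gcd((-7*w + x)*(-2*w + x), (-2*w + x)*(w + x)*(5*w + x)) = -2*w + x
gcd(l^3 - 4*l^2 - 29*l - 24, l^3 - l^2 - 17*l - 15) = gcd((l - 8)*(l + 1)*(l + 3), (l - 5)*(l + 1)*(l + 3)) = l^2 + 4*l + 3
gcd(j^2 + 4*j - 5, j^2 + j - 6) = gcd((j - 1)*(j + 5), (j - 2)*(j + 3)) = 1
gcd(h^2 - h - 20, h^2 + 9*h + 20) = h + 4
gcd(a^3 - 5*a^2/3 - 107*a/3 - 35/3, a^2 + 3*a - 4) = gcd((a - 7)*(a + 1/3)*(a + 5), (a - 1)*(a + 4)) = 1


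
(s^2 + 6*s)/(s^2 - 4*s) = (s + 6)/(s - 4)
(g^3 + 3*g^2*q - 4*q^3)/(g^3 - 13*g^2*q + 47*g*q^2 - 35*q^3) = (g^2 + 4*g*q + 4*q^2)/(g^2 - 12*g*q + 35*q^2)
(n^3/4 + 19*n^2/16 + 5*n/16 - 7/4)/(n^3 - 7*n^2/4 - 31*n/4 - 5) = (-4*n^3 - 19*n^2 - 5*n + 28)/(4*(-4*n^3 + 7*n^2 + 31*n + 20))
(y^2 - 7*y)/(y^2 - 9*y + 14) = y/(y - 2)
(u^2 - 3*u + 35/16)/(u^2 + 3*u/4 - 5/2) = (u - 7/4)/(u + 2)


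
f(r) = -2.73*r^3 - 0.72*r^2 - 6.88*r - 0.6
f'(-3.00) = -76.27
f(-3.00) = 87.27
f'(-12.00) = -1168.96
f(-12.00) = 4695.72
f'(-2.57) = -57.27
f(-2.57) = 58.67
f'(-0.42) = -7.72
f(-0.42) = 2.36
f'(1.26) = -21.70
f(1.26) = -15.87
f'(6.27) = -337.88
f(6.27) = -744.97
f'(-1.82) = -31.39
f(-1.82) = 25.99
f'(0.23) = -7.64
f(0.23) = -2.25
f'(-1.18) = -16.58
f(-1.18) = 11.00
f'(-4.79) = -187.89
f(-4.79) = 315.87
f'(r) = -8.19*r^2 - 1.44*r - 6.88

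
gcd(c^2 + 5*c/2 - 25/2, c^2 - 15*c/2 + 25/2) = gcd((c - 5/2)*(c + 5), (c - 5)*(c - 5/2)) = c - 5/2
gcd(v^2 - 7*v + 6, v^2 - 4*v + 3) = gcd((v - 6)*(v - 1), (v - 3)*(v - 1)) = v - 1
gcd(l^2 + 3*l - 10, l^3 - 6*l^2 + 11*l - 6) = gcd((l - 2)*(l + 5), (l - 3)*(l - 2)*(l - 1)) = l - 2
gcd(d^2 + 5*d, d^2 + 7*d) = d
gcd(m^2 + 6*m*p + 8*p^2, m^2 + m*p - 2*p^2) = m + 2*p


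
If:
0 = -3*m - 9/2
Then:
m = -3/2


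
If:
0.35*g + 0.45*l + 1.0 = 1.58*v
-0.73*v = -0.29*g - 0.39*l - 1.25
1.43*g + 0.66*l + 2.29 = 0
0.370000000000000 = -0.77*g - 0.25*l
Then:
No Solution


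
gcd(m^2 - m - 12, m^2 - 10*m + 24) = m - 4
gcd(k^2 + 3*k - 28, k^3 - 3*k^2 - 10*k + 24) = k - 4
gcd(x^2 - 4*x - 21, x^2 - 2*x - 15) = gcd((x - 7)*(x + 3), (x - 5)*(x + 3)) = x + 3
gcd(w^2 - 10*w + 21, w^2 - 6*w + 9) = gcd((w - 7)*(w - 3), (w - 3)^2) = w - 3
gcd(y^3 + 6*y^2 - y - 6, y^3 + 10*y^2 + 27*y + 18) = y^2 + 7*y + 6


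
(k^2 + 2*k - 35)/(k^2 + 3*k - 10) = (k^2 + 2*k - 35)/(k^2 + 3*k - 10)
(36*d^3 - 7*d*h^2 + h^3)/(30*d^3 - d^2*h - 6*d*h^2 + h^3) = (6*d - h)/(5*d - h)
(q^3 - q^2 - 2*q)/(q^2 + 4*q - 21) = q*(q^2 - q - 2)/(q^2 + 4*q - 21)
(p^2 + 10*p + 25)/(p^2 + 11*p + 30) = (p + 5)/(p + 6)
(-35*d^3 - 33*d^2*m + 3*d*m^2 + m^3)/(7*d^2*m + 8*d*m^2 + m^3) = (-5*d + m)/m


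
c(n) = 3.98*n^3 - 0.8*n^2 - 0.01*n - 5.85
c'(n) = 11.94*n^2 - 1.6*n - 0.01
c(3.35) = 134.77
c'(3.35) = 128.63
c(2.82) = 77.01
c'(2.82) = 90.43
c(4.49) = 338.24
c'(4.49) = 233.52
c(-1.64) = -25.54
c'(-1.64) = 34.73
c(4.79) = 413.16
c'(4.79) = 266.28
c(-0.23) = -5.94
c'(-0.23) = 0.99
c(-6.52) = -1142.92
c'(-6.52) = 518.00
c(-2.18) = -50.86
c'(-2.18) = 60.22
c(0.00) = -5.85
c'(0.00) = -0.01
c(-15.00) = -13618.20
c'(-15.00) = 2710.49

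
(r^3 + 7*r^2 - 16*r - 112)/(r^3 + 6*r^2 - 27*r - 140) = (r - 4)/(r - 5)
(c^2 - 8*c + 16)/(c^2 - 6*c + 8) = (c - 4)/(c - 2)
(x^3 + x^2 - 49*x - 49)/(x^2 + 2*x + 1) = (x^2 - 49)/(x + 1)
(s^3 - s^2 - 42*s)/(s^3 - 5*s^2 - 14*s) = (s + 6)/(s + 2)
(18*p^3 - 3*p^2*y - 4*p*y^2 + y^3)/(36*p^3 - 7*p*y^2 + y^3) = (-3*p + y)/(-6*p + y)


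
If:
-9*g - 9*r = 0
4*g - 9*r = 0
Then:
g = 0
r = 0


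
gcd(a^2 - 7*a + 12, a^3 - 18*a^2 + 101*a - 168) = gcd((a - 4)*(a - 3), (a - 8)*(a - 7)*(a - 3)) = a - 3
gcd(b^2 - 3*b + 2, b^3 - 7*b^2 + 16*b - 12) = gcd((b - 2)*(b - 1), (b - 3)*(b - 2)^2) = b - 2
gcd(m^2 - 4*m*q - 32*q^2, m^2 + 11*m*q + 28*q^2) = m + 4*q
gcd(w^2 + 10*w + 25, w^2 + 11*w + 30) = w + 5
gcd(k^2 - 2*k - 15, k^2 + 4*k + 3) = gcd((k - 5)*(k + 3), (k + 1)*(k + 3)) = k + 3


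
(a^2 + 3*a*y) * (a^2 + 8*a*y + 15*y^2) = a^4 + 11*a^3*y + 39*a^2*y^2 + 45*a*y^3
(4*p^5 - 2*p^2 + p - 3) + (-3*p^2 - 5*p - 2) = 4*p^5 - 5*p^2 - 4*p - 5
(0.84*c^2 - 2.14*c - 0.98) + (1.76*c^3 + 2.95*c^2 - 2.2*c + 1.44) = 1.76*c^3 + 3.79*c^2 - 4.34*c + 0.46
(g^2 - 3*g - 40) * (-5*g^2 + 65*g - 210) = -5*g^4 + 80*g^3 - 205*g^2 - 1970*g + 8400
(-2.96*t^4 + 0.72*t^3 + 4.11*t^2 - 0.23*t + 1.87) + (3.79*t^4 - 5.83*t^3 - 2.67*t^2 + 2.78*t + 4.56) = 0.83*t^4 - 5.11*t^3 + 1.44*t^2 + 2.55*t + 6.43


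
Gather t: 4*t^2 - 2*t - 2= 4*t^2 - 2*t - 2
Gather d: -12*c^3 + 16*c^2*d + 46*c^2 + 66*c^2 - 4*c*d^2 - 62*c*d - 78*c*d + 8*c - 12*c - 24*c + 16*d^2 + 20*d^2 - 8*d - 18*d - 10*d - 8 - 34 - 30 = -12*c^3 + 112*c^2 - 28*c + d^2*(36 - 4*c) + d*(16*c^2 - 140*c - 36) - 72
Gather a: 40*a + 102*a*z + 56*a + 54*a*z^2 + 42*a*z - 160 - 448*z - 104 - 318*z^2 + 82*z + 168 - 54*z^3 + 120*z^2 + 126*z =a*(54*z^2 + 144*z + 96) - 54*z^3 - 198*z^2 - 240*z - 96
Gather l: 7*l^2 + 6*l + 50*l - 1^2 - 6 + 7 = 7*l^2 + 56*l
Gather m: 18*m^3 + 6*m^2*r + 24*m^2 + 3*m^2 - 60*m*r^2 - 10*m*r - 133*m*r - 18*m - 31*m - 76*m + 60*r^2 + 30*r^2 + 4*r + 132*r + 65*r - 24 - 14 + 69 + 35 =18*m^3 + m^2*(6*r + 27) + m*(-60*r^2 - 143*r - 125) + 90*r^2 + 201*r + 66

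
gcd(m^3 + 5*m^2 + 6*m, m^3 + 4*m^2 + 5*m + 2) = m + 2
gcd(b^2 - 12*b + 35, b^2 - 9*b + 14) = b - 7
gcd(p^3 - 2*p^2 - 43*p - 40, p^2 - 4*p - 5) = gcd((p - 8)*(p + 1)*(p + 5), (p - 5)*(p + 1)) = p + 1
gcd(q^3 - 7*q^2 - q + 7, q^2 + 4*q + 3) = q + 1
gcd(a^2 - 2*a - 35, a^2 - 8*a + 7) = a - 7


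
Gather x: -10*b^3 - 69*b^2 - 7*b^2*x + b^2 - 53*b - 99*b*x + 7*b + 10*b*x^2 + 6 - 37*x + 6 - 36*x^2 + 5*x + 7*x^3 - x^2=-10*b^3 - 68*b^2 - 46*b + 7*x^3 + x^2*(10*b - 37) + x*(-7*b^2 - 99*b - 32) + 12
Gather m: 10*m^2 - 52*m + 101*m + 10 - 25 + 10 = 10*m^2 + 49*m - 5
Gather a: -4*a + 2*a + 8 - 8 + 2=2 - 2*a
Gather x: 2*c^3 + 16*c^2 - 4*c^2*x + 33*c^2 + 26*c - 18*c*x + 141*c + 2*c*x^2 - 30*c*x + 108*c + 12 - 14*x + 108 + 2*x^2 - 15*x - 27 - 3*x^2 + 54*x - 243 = 2*c^3 + 49*c^2 + 275*c + x^2*(2*c - 1) + x*(-4*c^2 - 48*c + 25) - 150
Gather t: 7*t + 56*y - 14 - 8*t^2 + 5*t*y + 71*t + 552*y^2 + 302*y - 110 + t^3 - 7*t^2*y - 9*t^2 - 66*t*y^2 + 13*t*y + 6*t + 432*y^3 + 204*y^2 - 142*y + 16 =t^3 + t^2*(-7*y - 17) + t*(-66*y^2 + 18*y + 84) + 432*y^3 + 756*y^2 + 216*y - 108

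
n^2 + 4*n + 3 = (n + 1)*(n + 3)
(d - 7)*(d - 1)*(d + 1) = d^3 - 7*d^2 - d + 7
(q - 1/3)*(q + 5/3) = q^2 + 4*q/3 - 5/9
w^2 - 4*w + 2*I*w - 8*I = (w - 4)*(w + 2*I)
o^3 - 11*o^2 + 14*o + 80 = (o - 8)*(o - 5)*(o + 2)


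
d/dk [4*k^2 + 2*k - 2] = 8*k + 2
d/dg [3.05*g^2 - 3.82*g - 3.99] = 6.1*g - 3.82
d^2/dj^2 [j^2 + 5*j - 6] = 2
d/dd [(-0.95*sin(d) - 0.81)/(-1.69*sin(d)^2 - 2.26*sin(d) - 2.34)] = (-1.6055*sin(d)^2 - 2.7378*sin(d) + 0.3924)*cos(d)/(2.8561*sin(d)^4 + 7.6388*sin(d)^3 + 13.0168*sin(d)^2 + 10.5768*sin(d) + 5.4756)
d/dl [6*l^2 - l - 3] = 12*l - 1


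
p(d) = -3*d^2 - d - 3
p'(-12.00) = 71.00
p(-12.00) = -423.00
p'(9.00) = -55.00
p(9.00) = -255.00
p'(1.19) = -8.14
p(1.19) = -8.44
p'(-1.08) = 5.48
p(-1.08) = -5.42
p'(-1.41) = 7.46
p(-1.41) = -7.55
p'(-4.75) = 27.50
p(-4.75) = -65.94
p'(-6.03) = 35.18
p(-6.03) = -106.05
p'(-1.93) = 10.58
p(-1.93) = -12.24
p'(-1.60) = 8.60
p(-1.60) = -9.08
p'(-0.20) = 0.20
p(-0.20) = -2.92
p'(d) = -6*d - 1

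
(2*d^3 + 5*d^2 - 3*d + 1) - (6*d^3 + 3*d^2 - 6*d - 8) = -4*d^3 + 2*d^2 + 3*d + 9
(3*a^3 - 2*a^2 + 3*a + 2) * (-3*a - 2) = -9*a^4 - 5*a^2 - 12*a - 4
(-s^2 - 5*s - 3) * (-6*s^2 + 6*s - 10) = 6*s^4 + 24*s^3 - 2*s^2 + 32*s + 30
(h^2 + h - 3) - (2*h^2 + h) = -h^2 - 3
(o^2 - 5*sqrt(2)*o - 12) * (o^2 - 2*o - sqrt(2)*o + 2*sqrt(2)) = o^4 - 6*sqrt(2)*o^3 - 2*o^3 - 2*o^2 + 12*sqrt(2)*o^2 + 4*o + 12*sqrt(2)*o - 24*sqrt(2)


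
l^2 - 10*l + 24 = (l - 6)*(l - 4)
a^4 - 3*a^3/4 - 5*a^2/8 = a^2*(a - 5/4)*(a + 1/2)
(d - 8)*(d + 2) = d^2 - 6*d - 16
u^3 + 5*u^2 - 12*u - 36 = (u - 3)*(u + 2)*(u + 6)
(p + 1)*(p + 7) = p^2 + 8*p + 7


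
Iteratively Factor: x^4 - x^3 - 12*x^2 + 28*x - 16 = (x + 4)*(x^3 - 5*x^2 + 8*x - 4) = (x - 2)*(x + 4)*(x^2 - 3*x + 2) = (x - 2)^2*(x + 4)*(x - 1)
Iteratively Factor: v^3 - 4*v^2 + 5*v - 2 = (v - 1)*(v^2 - 3*v + 2) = (v - 2)*(v - 1)*(v - 1)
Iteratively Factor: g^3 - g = (g)*(g^2 - 1) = g*(g + 1)*(g - 1)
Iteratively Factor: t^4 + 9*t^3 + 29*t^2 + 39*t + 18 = (t + 1)*(t^3 + 8*t^2 + 21*t + 18) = (t + 1)*(t + 3)*(t^2 + 5*t + 6) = (t + 1)*(t + 2)*(t + 3)*(t + 3)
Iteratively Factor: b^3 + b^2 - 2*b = (b - 1)*(b^2 + 2*b) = b*(b - 1)*(b + 2)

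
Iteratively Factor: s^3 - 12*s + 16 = (s - 2)*(s^2 + 2*s - 8) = (s - 2)*(s + 4)*(s - 2)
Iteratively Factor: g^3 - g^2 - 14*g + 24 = (g - 3)*(g^2 + 2*g - 8) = (g - 3)*(g + 4)*(g - 2)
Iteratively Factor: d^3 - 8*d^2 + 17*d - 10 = (d - 5)*(d^2 - 3*d + 2) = (d - 5)*(d - 2)*(d - 1)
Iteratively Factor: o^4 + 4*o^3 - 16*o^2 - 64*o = (o)*(o^3 + 4*o^2 - 16*o - 64) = o*(o - 4)*(o^2 + 8*o + 16) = o*(o - 4)*(o + 4)*(o + 4)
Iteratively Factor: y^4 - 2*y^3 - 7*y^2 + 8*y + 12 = (y - 2)*(y^3 - 7*y - 6) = (y - 2)*(y + 1)*(y^2 - y - 6) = (y - 2)*(y + 1)*(y + 2)*(y - 3)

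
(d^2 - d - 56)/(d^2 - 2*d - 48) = (d + 7)/(d + 6)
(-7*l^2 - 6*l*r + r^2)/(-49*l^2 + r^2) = (l + r)/(7*l + r)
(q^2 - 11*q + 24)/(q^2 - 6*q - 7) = (-q^2 + 11*q - 24)/(-q^2 + 6*q + 7)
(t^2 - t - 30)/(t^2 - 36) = (t + 5)/(t + 6)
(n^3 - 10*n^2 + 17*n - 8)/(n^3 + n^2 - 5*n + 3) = (n - 8)/(n + 3)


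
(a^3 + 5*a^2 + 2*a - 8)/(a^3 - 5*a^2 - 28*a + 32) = (a + 2)/(a - 8)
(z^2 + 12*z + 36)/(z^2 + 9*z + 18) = (z + 6)/(z + 3)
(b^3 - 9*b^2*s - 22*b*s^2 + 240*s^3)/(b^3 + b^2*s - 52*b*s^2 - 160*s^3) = (b - 6*s)/(b + 4*s)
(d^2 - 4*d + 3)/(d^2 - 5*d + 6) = (d - 1)/(d - 2)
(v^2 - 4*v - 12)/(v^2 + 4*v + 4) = (v - 6)/(v + 2)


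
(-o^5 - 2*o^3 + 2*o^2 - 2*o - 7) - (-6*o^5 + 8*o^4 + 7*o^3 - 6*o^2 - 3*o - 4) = 5*o^5 - 8*o^4 - 9*o^3 + 8*o^2 + o - 3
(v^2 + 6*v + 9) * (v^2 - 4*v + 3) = v^4 + 2*v^3 - 12*v^2 - 18*v + 27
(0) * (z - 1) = 0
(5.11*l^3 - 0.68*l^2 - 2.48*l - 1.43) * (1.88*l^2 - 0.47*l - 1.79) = 9.6068*l^5 - 3.6801*l^4 - 13.4897*l^3 - 0.3056*l^2 + 5.1113*l + 2.5597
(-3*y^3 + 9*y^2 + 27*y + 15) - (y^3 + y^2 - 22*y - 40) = -4*y^3 + 8*y^2 + 49*y + 55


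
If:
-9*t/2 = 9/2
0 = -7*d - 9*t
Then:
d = 9/7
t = -1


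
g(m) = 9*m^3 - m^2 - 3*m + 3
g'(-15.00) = 6102.00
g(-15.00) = -30552.00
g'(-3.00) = 246.00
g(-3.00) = -240.00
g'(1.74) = 75.27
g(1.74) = 42.16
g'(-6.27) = 1070.99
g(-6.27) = -2235.93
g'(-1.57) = 66.69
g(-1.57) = -29.58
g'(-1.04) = 28.28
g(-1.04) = -5.09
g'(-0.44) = 3.11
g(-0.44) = 3.36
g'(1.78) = 78.99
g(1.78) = 45.25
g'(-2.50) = 170.75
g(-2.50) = -136.38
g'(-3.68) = 370.00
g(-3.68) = -448.03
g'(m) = 27*m^2 - 2*m - 3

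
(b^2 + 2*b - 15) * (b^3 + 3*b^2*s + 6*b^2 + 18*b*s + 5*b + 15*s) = b^5 + 3*b^4*s + 8*b^4 + 24*b^3*s + 2*b^3 + 6*b^2*s - 80*b^2 - 240*b*s - 75*b - 225*s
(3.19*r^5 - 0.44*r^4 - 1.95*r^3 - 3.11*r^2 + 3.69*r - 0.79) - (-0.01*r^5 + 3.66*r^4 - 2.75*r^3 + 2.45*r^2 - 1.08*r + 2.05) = 3.2*r^5 - 4.1*r^4 + 0.8*r^3 - 5.56*r^2 + 4.77*r - 2.84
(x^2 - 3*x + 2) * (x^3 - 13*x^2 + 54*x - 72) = x^5 - 16*x^4 + 95*x^3 - 260*x^2 + 324*x - 144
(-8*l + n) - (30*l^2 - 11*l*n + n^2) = -30*l^2 + 11*l*n - 8*l - n^2 + n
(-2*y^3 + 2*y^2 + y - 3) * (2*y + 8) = -4*y^4 - 12*y^3 + 18*y^2 + 2*y - 24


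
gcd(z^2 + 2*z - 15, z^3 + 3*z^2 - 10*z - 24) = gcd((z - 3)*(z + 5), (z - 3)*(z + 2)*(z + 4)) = z - 3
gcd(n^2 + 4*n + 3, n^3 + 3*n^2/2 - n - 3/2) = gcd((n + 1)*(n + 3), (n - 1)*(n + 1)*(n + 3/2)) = n + 1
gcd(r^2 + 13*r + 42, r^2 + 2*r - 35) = r + 7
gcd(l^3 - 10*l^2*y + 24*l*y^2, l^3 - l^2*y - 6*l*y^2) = l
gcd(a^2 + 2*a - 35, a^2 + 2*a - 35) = a^2 + 2*a - 35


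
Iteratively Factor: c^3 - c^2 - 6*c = (c + 2)*(c^2 - 3*c) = (c - 3)*(c + 2)*(c)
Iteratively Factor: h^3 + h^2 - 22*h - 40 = (h + 4)*(h^2 - 3*h - 10) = (h - 5)*(h + 4)*(h + 2)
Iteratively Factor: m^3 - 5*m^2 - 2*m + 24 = (m + 2)*(m^2 - 7*m + 12) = (m - 3)*(m + 2)*(m - 4)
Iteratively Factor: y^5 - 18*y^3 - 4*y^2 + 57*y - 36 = (y + 3)*(y^4 - 3*y^3 - 9*y^2 + 23*y - 12) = (y - 1)*(y + 3)*(y^3 - 2*y^2 - 11*y + 12) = (y - 1)^2*(y + 3)*(y^2 - y - 12) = (y - 4)*(y - 1)^2*(y + 3)*(y + 3)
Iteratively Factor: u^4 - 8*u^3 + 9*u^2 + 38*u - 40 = (u - 5)*(u^3 - 3*u^2 - 6*u + 8) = (u - 5)*(u + 2)*(u^2 - 5*u + 4) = (u - 5)*(u - 1)*(u + 2)*(u - 4)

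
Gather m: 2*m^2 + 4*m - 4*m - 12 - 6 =2*m^2 - 18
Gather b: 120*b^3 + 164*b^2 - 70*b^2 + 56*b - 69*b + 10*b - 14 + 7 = 120*b^3 + 94*b^2 - 3*b - 7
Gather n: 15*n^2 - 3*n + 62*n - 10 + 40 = 15*n^2 + 59*n + 30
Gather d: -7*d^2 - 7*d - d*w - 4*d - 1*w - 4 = -7*d^2 + d*(-w - 11) - w - 4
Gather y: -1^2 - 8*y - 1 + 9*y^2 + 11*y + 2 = 9*y^2 + 3*y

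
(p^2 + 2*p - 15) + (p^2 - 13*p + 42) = 2*p^2 - 11*p + 27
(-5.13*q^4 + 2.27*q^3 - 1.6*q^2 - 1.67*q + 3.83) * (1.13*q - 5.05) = -5.7969*q^5 + 28.4716*q^4 - 13.2715*q^3 + 6.1929*q^2 + 12.7614*q - 19.3415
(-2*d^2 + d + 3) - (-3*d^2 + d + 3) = d^2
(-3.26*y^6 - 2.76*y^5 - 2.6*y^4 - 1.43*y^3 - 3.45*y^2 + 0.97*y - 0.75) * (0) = 0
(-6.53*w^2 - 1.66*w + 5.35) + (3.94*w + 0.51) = -6.53*w^2 + 2.28*w + 5.86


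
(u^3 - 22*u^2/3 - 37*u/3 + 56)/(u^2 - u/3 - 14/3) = (u^2 - 5*u - 24)/(u + 2)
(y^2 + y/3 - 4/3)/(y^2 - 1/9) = 3*(3*y^2 + y - 4)/(9*y^2 - 1)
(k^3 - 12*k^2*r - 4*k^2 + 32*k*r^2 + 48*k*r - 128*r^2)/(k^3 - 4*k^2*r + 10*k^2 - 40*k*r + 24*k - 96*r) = (k^2 - 8*k*r - 4*k + 32*r)/(k^2 + 10*k + 24)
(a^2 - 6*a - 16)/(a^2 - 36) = (a^2 - 6*a - 16)/(a^2 - 36)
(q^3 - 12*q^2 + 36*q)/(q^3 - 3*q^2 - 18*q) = (q - 6)/(q + 3)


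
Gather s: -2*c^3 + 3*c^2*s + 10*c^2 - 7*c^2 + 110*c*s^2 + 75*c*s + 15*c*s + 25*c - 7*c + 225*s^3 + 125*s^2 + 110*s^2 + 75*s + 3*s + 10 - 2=-2*c^3 + 3*c^2 + 18*c + 225*s^3 + s^2*(110*c + 235) + s*(3*c^2 + 90*c + 78) + 8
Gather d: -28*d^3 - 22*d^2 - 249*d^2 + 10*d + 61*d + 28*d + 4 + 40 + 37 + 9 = -28*d^3 - 271*d^2 + 99*d + 90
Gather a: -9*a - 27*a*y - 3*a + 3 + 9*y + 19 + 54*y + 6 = a*(-27*y - 12) + 63*y + 28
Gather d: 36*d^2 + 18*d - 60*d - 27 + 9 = 36*d^2 - 42*d - 18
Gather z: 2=2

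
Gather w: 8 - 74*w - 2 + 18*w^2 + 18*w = 18*w^2 - 56*w + 6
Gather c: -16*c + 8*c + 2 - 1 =1 - 8*c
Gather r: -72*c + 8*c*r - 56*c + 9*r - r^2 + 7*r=-128*c - r^2 + r*(8*c + 16)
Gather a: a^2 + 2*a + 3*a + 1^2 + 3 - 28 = a^2 + 5*a - 24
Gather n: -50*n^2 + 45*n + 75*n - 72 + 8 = -50*n^2 + 120*n - 64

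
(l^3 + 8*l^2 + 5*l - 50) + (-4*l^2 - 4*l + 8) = l^3 + 4*l^2 + l - 42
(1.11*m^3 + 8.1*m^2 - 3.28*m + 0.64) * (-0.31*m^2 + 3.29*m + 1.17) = -0.3441*m^5 + 1.1409*m^4 + 28.9645*m^3 - 1.5126*m^2 - 1.732*m + 0.7488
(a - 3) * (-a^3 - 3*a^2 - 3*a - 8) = -a^4 + 6*a^2 + a + 24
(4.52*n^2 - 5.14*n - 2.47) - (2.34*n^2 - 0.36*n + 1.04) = 2.18*n^2 - 4.78*n - 3.51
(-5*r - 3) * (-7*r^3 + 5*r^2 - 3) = 35*r^4 - 4*r^3 - 15*r^2 + 15*r + 9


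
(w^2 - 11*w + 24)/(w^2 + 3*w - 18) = (w - 8)/(w + 6)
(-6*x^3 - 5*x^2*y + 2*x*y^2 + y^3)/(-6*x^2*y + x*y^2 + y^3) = (x + y)/y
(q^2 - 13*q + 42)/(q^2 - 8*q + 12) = (q - 7)/(q - 2)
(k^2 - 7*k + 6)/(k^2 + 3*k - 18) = (k^2 - 7*k + 6)/(k^2 + 3*k - 18)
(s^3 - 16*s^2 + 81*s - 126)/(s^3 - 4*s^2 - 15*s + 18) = (s^2 - 10*s + 21)/(s^2 + 2*s - 3)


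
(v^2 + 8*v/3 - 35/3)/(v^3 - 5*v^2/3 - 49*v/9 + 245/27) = 9*(v + 5)/(9*v^2 + 6*v - 35)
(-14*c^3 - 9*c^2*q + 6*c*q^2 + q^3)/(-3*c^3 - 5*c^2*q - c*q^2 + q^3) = (-14*c^2 + 5*c*q + q^2)/(-3*c^2 - 2*c*q + q^2)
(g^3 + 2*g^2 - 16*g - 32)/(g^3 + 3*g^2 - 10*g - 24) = (g - 4)/(g - 3)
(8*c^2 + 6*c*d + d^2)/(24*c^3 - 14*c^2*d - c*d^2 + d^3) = (2*c + d)/(6*c^2 - 5*c*d + d^2)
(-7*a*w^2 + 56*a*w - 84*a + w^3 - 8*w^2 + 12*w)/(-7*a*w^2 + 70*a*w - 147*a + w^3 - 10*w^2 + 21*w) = (w^2 - 8*w + 12)/(w^2 - 10*w + 21)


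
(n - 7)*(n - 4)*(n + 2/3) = n^3 - 31*n^2/3 + 62*n/3 + 56/3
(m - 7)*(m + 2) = m^2 - 5*m - 14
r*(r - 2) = r^2 - 2*r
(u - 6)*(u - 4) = u^2 - 10*u + 24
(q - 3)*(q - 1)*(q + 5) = q^3 + q^2 - 17*q + 15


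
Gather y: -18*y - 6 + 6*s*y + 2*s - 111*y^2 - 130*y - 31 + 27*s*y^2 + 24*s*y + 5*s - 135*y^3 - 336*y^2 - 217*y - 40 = 7*s - 135*y^3 + y^2*(27*s - 447) + y*(30*s - 365) - 77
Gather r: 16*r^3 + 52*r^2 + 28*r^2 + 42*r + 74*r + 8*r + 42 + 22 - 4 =16*r^3 + 80*r^2 + 124*r + 60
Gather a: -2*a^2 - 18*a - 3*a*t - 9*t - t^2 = -2*a^2 + a*(-3*t - 18) - t^2 - 9*t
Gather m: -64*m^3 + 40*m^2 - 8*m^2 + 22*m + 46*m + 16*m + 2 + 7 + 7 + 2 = -64*m^3 + 32*m^2 + 84*m + 18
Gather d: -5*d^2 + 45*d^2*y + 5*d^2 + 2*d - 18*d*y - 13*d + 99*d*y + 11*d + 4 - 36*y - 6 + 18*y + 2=45*d^2*y + 81*d*y - 18*y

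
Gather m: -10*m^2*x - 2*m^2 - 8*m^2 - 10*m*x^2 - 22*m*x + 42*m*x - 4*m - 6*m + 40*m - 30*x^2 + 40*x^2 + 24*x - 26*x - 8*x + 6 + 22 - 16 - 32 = m^2*(-10*x - 10) + m*(-10*x^2 + 20*x + 30) + 10*x^2 - 10*x - 20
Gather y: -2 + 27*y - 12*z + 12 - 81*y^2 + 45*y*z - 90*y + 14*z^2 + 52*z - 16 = -81*y^2 + y*(45*z - 63) + 14*z^2 + 40*z - 6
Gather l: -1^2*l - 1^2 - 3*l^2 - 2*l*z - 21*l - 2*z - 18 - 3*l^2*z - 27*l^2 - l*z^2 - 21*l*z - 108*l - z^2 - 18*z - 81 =l^2*(-3*z - 30) + l*(-z^2 - 23*z - 130) - z^2 - 20*z - 100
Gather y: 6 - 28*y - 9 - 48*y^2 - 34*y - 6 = -48*y^2 - 62*y - 9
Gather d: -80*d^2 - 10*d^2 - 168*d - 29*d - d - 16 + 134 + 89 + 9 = -90*d^2 - 198*d + 216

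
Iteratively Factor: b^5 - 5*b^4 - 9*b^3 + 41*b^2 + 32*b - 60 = (b - 3)*(b^4 - 2*b^3 - 15*b^2 - 4*b + 20) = (b - 3)*(b - 1)*(b^3 - b^2 - 16*b - 20) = (b - 3)*(b - 1)*(b + 2)*(b^2 - 3*b - 10) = (b - 3)*(b - 1)*(b + 2)^2*(b - 5)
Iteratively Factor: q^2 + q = (q)*(q + 1)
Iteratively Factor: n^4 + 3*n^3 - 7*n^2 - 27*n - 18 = (n - 3)*(n^3 + 6*n^2 + 11*n + 6) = (n - 3)*(n + 2)*(n^2 + 4*n + 3) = (n - 3)*(n + 2)*(n + 3)*(n + 1)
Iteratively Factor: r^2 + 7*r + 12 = (r + 4)*(r + 3)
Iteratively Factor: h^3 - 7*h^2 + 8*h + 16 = (h - 4)*(h^2 - 3*h - 4) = (h - 4)^2*(h + 1)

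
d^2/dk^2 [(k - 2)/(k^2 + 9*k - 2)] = 2*((k - 2)*(2*k + 9)^2 - (3*k + 7)*(k^2 + 9*k - 2))/(k^2 + 9*k - 2)^3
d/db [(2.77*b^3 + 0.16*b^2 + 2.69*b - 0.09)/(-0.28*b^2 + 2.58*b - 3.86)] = (-0.7756*b^4 + 14.2932*b^3 - 30.9106*b^2 - 1.2856*b - 10.1512)/(0.0784*b^4 - 1.4448*b^3 + 8.818*b^2 - 19.9176*b + 14.8996)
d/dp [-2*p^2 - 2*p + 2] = -4*p - 2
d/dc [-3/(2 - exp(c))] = -3*exp(c)/(exp(c) - 2)^2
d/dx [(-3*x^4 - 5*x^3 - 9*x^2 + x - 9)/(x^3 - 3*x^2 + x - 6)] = 3*(-x^6 + 6*x^5 + 5*x^4 + 20*x^3 + 37*x^2 + 18*x + 1)/(x^6 - 6*x^5 + 11*x^4 - 18*x^3 + 37*x^2 - 12*x + 36)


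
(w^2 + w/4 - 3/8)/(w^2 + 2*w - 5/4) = (4*w + 3)/(2*(2*w + 5))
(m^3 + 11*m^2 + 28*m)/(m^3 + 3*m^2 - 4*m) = (m + 7)/(m - 1)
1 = 1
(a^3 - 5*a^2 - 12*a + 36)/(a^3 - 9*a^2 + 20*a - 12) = (a + 3)/(a - 1)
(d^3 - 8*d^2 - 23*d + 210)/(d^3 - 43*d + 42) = (d^2 - 2*d - 35)/(d^2 + 6*d - 7)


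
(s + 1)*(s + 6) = s^2 + 7*s + 6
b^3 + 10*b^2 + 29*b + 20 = (b + 1)*(b + 4)*(b + 5)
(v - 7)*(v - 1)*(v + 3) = v^3 - 5*v^2 - 17*v + 21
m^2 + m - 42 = (m - 6)*(m + 7)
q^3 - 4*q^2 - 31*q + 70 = (q - 7)*(q - 2)*(q + 5)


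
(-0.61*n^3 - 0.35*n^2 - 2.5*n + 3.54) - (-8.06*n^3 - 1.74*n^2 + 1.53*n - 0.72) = 7.45*n^3 + 1.39*n^2 - 4.03*n + 4.26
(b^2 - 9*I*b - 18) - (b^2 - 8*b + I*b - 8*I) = 8*b - 10*I*b - 18 + 8*I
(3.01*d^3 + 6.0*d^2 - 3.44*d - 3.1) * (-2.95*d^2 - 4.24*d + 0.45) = -8.8795*d^5 - 30.4624*d^4 - 13.9375*d^3 + 26.4306*d^2 + 11.596*d - 1.395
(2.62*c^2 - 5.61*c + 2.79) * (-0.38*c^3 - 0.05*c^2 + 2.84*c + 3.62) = -0.9956*c^5 + 2.0008*c^4 + 6.6611*c^3 - 6.5875*c^2 - 12.3846*c + 10.0998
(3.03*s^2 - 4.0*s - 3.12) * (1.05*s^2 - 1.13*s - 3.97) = 3.1815*s^4 - 7.6239*s^3 - 10.7851*s^2 + 19.4056*s + 12.3864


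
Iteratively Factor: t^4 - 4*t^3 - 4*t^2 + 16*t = (t + 2)*(t^3 - 6*t^2 + 8*t) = t*(t + 2)*(t^2 - 6*t + 8) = t*(t - 2)*(t + 2)*(t - 4)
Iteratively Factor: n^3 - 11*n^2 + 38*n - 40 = (n - 2)*(n^2 - 9*n + 20) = (n - 5)*(n - 2)*(n - 4)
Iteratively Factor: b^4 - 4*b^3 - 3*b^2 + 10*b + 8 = (b - 2)*(b^3 - 2*b^2 - 7*b - 4) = (b - 4)*(b - 2)*(b^2 + 2*b + 1) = (b - 4)*(b - 2)*(b + 1)*(b + 1)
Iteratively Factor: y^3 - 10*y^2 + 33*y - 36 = (y - 3)*(y^2 - 7*y + 12) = (y - 3)^2*(y - 4)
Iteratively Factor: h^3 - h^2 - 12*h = (h + 3)*(h^2 - 4*h) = (h - 4)*(h + 3)*(h)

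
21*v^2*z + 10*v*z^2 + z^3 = z*(3*v + z)*(7*v + z)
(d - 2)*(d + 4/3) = d^2 - 2*d/3 - 8/3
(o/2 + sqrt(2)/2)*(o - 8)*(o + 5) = o^3/2 - 3*o^2/2 + sqrt(2)*o^2/2 - 20*o - 3*sqrt(2)*o/2 - 20*sqrt(2)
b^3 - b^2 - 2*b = b*(b - 2)*(b + 1)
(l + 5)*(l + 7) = l^2 + 12*l + 35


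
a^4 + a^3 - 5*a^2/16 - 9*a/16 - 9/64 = (a - 3/4)*(a + 1/2)^2*(a + 3/4)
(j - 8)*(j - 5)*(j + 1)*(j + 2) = j^4 - 10*j^3 + 3*j^2 + 94*j + 80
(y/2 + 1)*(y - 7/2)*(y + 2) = y^3/2 + y^2/4 - 5*y - 7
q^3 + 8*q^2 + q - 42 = (q - 2)*(q + 3)*(q + 7)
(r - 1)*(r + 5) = r^2 + 4*r - 5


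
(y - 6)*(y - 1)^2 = y^3 - 8*y^2 + 13*y - 6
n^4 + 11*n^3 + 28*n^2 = n^2*(n + 4)*(n + 7)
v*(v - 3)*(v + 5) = v^3 + 2*v^2 - 15*v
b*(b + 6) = b^2 + 6*b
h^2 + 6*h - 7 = (h - 1)*(h + 7)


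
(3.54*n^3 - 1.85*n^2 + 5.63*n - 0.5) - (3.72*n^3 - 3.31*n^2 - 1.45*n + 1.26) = -0.18*n^3 + 1.46*n^2 + 7.08*n - 1.76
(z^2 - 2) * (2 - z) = -z^3 + 2*z^2 + 2*z - 4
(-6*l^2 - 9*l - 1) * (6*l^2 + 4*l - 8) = -36*l^4 - 78*l^3 + 6*l^2 + 68*l + 8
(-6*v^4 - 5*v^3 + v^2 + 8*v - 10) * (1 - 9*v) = 54*v^5 + 39*v^4 - 14*v^3 - 71*v^2 + 98*v - 10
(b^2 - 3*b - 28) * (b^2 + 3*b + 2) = b^4 - 35*b^2 - 90*b - 56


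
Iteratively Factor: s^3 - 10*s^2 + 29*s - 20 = (s - 1)*(s^2 - 9*s + 20) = (s - 4)*(s - 1)*(s - 5)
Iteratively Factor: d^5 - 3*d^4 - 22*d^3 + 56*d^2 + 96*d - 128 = (d - 4)*(d^4 + d^3 - 18*d^2 - 16*d + 32) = (d - 4)*(d + 2)*(d^3 - d^2 - 16*d + 16) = (d - 4)^2*(d + 2)*(d^2 + 3*d - 4) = (d - 4)^2*(d + 2)*(d + 4)*(d - 1)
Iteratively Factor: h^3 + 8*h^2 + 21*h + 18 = (h + 2)*(h^2 + 6*h + 9) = (h + 2)*(h + 3)*(h + 3)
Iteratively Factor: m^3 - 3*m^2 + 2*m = (m - 2)*(m^2 - m) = (m - 2)*(m - 1)*(m)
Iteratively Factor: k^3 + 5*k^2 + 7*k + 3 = (k + 1)*(k^2 + 4*k + 3) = (k + 1)*(k + 3)*(k + 1)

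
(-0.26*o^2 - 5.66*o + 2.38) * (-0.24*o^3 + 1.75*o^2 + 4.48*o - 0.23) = 0.0624*o^5 + 0.9034*o^4 - 11.641*o^3 - 21.132*o^2 + 11.9642*o - 0.5474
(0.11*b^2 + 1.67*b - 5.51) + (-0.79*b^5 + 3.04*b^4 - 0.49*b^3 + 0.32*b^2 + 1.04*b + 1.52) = -0.79*b^5 + 3.04*b^4 - 0.49*b^3 + 0.43*b^2 + 2.71*b - 3.99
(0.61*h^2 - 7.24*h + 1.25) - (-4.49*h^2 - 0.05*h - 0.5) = 5.1*h^2 - 7.19*h + 1.75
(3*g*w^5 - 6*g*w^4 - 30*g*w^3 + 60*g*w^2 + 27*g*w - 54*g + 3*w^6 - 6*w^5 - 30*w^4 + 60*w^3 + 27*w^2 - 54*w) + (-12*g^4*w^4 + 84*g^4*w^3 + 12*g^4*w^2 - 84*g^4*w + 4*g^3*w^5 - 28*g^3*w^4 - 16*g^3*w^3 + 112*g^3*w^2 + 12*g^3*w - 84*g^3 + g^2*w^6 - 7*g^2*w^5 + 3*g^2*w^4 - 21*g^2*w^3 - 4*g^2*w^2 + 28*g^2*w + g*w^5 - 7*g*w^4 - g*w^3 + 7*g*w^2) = -12*g^4*w^4 + 84*g^4*w^3 + 12*g^4*w^2 - 84*g^4*w + 4*g^3*w^5 - 28*g^3*w^4 - 16*g^3*w^3 + 112*g^3*w^2 + 12*g^3*w - 84*g^3 + g^2*w^6 - 7*g^2*w^5 + 3*g^2*w^4 - 21*g^2*w^3 - 4*g^2*w^2 + 28*g^2*w + 4*g*w^5 - 13*g*w^4 - 31*g*w^3 + 67*g*w^2 + 27*g*w - 54*g + 3*w^6 - 6*w^5 - 30*w^4 + 60*w^3 + 27*w^2 - 54*w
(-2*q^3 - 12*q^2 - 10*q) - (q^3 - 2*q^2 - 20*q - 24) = -3*q^3 - 10*q^2 + 10*q + 24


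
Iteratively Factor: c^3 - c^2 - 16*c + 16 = (c - 1)*(c^2 - 16) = (c - 1)*(c + 4)*(c - 4)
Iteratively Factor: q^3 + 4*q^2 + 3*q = (q + 3)*(q^2 + q) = q*(q + 3)*(q + 1)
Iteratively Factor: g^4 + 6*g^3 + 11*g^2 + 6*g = (g + 1)*(g^3 + 5*g^2 + 6*g) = g*(g + 1)*(g^2 + 5*g + 6) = g*(g + 1)*(g + 3)*(g + 2)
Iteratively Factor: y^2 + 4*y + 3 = (y + 1)*(y + 3)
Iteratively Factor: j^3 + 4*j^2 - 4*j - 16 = (j + 2)*(j^2 + 2*j - 8) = (j - 2)*(j + 2)*(j + 4)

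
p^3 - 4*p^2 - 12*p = p*(p - 6)*(p + 2)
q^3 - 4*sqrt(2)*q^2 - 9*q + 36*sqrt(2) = (q - 3)*(q + 3)*(q - 4*sqrt(2))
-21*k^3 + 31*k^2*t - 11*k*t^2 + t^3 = (-7*k + t)*(-3*k + t)*(-k + t)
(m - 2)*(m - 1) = m^2 - 3*m + 2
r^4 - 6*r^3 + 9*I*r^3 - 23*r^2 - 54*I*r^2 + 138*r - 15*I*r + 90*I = (r - 6)*(r + I)*(r + 3*I)*(r + 5*I)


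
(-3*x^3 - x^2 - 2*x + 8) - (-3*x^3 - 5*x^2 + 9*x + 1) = 4*x^2 - 11*x + 7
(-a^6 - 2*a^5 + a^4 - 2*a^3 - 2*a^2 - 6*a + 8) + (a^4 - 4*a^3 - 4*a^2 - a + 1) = -a^6 - 2*a^5 + 2*a^4 - 6*a^3 - 6*a^2 - 7*a + 9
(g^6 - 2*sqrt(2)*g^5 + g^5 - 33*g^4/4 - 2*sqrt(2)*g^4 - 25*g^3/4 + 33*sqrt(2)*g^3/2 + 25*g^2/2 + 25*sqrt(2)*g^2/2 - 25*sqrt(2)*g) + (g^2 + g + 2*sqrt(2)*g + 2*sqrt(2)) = g^6 - 2*sqrt(2)*g^5 + g^5 - 33*g^4/4 - 2*sqrt(2)*g^4 - 25*g^3/4 + 33*sqrt(2)*g^3/2 + 27*g^2/2 + 25*sqrt(2)*g^2/2 - 23*sqrt(2)*g + g + 2*sqrt(2)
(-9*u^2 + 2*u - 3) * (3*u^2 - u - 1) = -27*u^4 + 15*u^3 - 2*u^2 + u + 3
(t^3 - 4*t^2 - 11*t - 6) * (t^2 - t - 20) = t^5 - 5*t^4 - 27*t^3 + 85*t^2 + 226*t + 120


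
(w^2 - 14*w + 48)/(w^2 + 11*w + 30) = (w^2 - 14*w + 48)/(w^2 + 11*w + 30)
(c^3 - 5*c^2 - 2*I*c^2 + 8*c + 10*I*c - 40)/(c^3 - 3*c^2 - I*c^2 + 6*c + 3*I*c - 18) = (c^2 - c*(5 + 4*I) + 20*I)/(c^2 - 3*c*(1 + I) + 9*I)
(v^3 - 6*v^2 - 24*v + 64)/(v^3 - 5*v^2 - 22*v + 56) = (v - 8)/(v - 7)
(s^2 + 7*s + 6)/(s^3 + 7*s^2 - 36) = (s + 1)/(s^2 + s - 6)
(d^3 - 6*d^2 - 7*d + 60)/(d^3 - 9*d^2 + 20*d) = (d + 3)/d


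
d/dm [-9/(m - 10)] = 9/(m - 10)^2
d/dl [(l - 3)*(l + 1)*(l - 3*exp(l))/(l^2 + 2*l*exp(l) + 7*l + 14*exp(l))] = (-(l - 3)*(l + 1)*(l - 3*exp(l))*(2*l*exp(l) + 2*l + 16*exp(l) + 7) + (-(l - 3)*(l + 1)*(3*exp(l) - 1) + (l - 3)*(l - 3*exp(l)) + (l + 1)*(l - 3*exp(l)))*(l^2 + 2*l*exp(l) + 7*l + 14*exp(l)))/(l^2 + 2*l*exp(l) + 7*l + 14*exp(l))^2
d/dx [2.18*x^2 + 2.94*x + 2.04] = 4.36*x + 2.94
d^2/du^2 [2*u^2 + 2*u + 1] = 4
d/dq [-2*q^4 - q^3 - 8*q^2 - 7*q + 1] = -8*q^3 - 3*q^2 - 16*q - 7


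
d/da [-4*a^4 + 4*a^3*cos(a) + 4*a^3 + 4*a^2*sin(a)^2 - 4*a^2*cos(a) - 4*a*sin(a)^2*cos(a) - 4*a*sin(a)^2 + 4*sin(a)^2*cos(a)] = -4*a^3*sin(a) - 16*a^3 + 4*a^2*sin(a) + 4*a^2*sin(2*a) + 12*a^2*cos(a) + 12*a^2 + a*sin(a) - 3*a*sin(3*a) - 4*sqrt(2)*a*sin(2*a + pi/4) - 8*a*cos(a) + 4*a + 3*sin(3*a) - sqrt(2)*sin(a + pi/4) + 2*cos(2*a) + cos(3*a) - 2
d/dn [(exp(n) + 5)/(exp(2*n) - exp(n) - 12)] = (-(exp(n) + 5)*(2*exp(n) - 1) + exp(2*n) - exp(n) - 12)*exp(n)/(-exp(2*n) + exp(n) + 12)^2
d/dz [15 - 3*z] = -3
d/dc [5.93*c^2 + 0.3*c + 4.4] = 11.86*c + 0.3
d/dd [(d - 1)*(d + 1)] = 2*d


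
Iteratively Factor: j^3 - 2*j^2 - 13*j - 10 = (j + 2)*(j^2 - 4*j - 5) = (j - 5)*(j + 2)*(j + 1)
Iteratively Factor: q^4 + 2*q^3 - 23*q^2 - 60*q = (q - 5)*(q^3 + 7*q^2 + 12*q) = (q - 5)*(q + 3)*(q^2 + 4*q) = q*(q - 5)*(q + 3)*(q + 4)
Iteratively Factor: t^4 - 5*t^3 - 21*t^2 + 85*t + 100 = (t + 4)*(t^3 - 9*t^2 + 15*t + 25) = (t + 1)*(t + 4)*(t^2 - 10*t + 25) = (t - 5)*(t + 1)*(t + 4)*(t - 5)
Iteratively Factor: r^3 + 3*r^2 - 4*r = (r + 4)*(r^2 - r) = r*(r + 4)*(r - 1)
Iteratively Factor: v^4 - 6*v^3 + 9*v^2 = (v - 3)*(v^3 - 3*v^2) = v*(v - 3)*(v^2 - 3*v) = v^2*(v - 3)*(v - 3)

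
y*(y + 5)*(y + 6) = y^3 + 11*y^2 + 30*y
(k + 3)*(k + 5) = k^2 + 8*k + 15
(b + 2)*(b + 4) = b^2 + 6*b + 8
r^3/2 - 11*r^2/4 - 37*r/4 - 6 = (r/2 + 1/2)*(r - 8)*(r + 3/2)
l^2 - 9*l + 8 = (l - 8)*(l - 1)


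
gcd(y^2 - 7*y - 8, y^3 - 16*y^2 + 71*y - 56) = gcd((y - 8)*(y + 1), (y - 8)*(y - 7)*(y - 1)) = y - 8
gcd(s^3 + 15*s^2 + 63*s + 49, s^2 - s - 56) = s + 7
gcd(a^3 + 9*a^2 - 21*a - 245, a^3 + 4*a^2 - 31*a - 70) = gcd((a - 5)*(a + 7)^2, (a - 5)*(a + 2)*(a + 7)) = a^2 + 2*a - 35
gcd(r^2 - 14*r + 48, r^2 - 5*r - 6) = r - 6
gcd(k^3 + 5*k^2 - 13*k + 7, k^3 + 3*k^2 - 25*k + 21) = k^2 + 6*k - 7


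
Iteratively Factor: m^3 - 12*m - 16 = (m + 2)*(m^2 - 2*m - 8) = (m - 4)*(m + 2)*(m + 2)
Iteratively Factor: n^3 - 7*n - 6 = (n + 2)*(n^2 - 2*n - 3) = (n - 3)*(n + 2)*(n + 1)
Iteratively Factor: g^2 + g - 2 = (g + 2)*(g - 1)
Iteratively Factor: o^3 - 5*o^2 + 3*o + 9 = (o - 3)*(o^2 - 2*o - 3) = (o - 3)*(o + 1)*(o - 3)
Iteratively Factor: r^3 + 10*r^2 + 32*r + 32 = (r + 4)*(r^2 + 6*r + 8) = (r + 4)^2*(r + 2)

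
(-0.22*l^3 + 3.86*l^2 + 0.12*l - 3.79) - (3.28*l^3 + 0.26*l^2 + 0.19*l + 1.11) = -3.5*l^3 + 3.6*l^2 - 0.07*l - 4.9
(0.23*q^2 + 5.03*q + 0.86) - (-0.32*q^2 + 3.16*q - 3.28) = 0.55*q^2 + 1.87*q + 4.14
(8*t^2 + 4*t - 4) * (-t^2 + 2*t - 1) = -8*t^4 + 12*t^3 + 4*t^2 - 12*t + 4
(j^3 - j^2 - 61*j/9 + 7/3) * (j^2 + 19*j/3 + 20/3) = j^5 + 16*j^4/3 - 58*j^3/9 - 1276*j^2/27 - 821*j/27 + 140/9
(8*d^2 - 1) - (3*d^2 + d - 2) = 5*d^2 - d + 1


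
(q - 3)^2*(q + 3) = q^3 - 3*q^2 - 9*q + 27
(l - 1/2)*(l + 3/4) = l^2 + l/4 - 3/8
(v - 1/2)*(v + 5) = v^2 + 9*v/2 - 5/2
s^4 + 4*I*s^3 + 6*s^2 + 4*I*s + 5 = (s - I)^2*(s + I)*(s + 5*I)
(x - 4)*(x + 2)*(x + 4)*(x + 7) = x^4 + 9*x^3 - 2*x^2 - 144*x - 224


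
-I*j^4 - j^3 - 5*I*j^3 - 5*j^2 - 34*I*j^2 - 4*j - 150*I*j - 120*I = (j + 4)*(j - 6*I)*(j + 5*I)*(-I*j - I)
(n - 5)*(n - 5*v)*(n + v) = n^3 - 4*n^2*v - 5*n^2 - 5*n*v^2 + 20*n*v + 25*v^2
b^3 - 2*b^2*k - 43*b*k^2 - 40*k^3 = (b - 8*k)*(b + k)*(b + 5*k)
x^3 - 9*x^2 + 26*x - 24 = (x - 4)*(x - 3)*(x - 2)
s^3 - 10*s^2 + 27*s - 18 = (s - 6)*(s - 3)*(s - 1)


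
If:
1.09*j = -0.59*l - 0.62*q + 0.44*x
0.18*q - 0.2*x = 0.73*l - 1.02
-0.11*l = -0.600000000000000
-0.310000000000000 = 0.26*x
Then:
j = -12.04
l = 5.45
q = 15.13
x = -1.19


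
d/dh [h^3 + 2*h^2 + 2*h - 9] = 3*h^2 + 4*h + 2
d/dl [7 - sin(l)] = -cos(l)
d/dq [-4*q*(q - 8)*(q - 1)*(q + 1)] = -16*q^3 + 96*q^2 + 8*q - 32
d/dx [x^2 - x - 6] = 2*x - 1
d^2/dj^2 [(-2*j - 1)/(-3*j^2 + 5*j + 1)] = 2*((7 - 18*j)*(-3*j^2 + 5*j + 1) - (2*j + 1)*(6*j - 5)^2)/(-3*j^2 + 5*j + 1)^3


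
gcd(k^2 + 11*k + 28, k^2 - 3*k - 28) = k + 4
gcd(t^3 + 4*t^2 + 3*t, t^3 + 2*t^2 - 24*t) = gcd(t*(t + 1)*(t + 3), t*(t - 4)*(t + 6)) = t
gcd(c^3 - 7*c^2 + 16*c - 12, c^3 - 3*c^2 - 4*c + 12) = c^2 - 5*c + 6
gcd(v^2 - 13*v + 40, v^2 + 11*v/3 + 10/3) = 1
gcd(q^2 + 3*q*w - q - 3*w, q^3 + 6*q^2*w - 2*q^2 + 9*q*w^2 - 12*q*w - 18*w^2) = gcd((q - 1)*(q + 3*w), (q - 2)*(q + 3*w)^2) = q + 3*w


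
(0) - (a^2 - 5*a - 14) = -a^2 + 5*a + 14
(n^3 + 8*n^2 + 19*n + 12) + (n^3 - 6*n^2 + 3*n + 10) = 2*n^3 + 2*n^2 + 22*n + 22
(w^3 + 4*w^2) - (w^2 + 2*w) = w^3 + 3*w^2 - 2*w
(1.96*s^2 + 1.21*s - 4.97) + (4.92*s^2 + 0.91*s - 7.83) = 6.88*s^2 + 2.12*s - 12.8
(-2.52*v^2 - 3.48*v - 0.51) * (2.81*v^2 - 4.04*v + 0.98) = -7.0812*v^4 + 0.401999999999999*v^3 + 10.1565*v^2 - 1.35*v - 0.4998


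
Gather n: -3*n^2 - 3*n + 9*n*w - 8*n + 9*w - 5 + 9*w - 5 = -3*n^2 + n*(9*w - 11) + 18*w - 10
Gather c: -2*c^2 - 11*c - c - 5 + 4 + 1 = -2*c^2 - 12*c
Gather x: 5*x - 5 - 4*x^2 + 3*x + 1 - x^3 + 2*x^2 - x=-x^3 - 2*x^2 + 7*x - 4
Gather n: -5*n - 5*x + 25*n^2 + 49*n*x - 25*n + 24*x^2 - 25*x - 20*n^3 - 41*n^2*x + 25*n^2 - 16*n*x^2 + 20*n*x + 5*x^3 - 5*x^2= -20*n^3 + n^2*(50 - 41*x) + n*(-16*x^2 + 69*x - 30) + 5*x^3 + 19*x^2 - 30*x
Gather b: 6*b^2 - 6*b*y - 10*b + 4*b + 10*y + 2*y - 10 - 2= 6*b^2 + b*(-6*y - 6) + 12*y - 12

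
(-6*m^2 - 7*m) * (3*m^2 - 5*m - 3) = -18*m^4 + 9*m^3 + 53*m^2 + 21*m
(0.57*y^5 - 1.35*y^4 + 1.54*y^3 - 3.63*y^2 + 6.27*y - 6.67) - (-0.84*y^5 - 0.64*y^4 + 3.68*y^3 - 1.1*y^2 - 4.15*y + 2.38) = 1.41*y^5 - 0.71*y^4 - 2.14*y^3 - 2.53*y^2 + 10.42*y - 9.05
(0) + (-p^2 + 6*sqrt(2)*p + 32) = -p^2 + 6*sqrt(2)*p + 32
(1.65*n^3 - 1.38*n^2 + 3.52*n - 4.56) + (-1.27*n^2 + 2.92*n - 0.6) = 1.65*n^3 - 2.65*n^2 + 6.44*n - 5.16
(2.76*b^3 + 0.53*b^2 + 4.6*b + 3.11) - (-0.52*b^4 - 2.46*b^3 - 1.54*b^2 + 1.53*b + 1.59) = 0.52*b^4 + 5.22*b^3 + 2.07*b^2 + 3.07*b + 1.52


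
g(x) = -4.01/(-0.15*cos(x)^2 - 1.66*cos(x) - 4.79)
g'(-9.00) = -0.20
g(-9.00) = 1.18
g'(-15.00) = -0.29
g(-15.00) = 1.11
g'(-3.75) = 0.26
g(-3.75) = 1.14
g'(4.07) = -0.32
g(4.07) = 1.04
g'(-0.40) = -0.07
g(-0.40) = 0.62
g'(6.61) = 0.06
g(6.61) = 0.62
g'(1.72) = 0.31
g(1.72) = 0.88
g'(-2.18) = -0.32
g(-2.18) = 1.03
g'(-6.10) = 0.03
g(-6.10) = 0.61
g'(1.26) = 0.24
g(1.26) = 0.75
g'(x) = -4.01*(-0.3*sin(x)*cos(x) - 1.66*sin(x))/(-0.15*cos(x)^2 - 1.66*cos(x) - 4.79)^2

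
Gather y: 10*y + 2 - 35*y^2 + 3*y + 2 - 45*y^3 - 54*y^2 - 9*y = -45*y^3 - 89*y^2 + 4*y + 4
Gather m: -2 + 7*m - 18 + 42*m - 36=49*m - 56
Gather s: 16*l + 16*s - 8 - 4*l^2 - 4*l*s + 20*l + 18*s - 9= -4*l^2 + 36*l + s*(34 - 4*l) - 17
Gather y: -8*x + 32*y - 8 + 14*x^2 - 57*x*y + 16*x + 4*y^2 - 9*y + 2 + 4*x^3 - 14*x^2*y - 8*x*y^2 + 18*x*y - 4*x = 4*x^3 + 14*x^2 + 4*x + y^2*(4 - 8*x) + y*(-14*x^2 - 39*x + 23) - 6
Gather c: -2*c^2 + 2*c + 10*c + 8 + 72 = -2*c^2 + 12*c + 80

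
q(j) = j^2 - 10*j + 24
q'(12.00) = 14.00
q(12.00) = 48.00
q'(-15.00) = -40.00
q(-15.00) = 399.00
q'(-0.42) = -10.84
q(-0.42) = 28.38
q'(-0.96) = -11.92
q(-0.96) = 34.52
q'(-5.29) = -20.58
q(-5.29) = 104.88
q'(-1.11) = -12.22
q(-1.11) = 36.33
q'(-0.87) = -11.74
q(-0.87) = 33.46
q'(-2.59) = -15.18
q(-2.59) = 56.61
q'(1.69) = -6.62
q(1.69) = 9.96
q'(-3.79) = -17.58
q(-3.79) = 76.26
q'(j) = 2*j - 10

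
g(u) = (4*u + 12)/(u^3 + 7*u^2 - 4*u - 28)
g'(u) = (4*u + 12)*(-3*u^2 - 14*u + 4)/(u^3 + 7*u^2 - 4*u - 28)^2 + 4/(u^3 + 7*u^2 - 4*u - 28)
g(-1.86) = -1.64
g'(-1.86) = 10.18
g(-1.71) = -0.91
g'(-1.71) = 2.35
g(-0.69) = -0.42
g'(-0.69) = 0.05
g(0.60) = -0.52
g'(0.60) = -0.25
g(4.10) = 0.20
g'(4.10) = -0.12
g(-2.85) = 0.04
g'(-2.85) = 0.27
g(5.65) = 0.10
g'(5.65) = -0.04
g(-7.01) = 35.53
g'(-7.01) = 3555.56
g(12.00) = 0.02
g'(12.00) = 0.00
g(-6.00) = -0.38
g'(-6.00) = 0.36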